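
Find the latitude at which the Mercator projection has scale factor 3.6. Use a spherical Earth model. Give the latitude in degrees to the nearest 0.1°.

Mercator scale is k = sec φ = 1/cos φ.
1/cos φ = 3.6  ⇒  cos φ = 0.2778  ⇒  φ = arccos(0.2778) ≈ 73.9°.

73.9°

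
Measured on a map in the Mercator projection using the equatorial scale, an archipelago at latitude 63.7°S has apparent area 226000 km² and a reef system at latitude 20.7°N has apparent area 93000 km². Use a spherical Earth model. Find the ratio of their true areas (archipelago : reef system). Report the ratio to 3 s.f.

Mercator's areal exaggeration is sec²φ; hence true area = (apparent area) · cos²φ.
True area of archipelago: 226000 × cos²(63.7°) = 226000 × 0.1963 = 44370 km².
True area of reef system: 93000 × cos²(20.7°) = 93000 × 0.8751 = 81380 km².
Ratio = 44370 / 81380 ≈ 0.545.

0.545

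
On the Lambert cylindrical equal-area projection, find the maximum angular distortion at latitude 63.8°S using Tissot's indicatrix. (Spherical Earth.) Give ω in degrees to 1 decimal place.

The Lambert cylindrical equal-area projection is the cylindrical equal-area projection with its standard parallel at the equator (φ₀ = 0). For cylindrical equal-area with standard parallel φ₀, h = cos φ / cos φ₀ and k = cos φ₀ / cos φ, so h·k = 1.
At 63.8°: h = 0.4415, k = 2.265; principal scales a = 2.265, b = 0.4415.
sin(ω/2) = (a − b)/(a + b) = 1.823/2.706 = 0.6737, so ω = 2 arcsin(0.6737) ≈ 84.7°.

84.7°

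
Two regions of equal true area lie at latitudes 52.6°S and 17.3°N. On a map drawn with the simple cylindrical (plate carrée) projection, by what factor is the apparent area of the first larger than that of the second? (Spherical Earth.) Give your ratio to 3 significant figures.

For the equirectangular projection with φ₀ = 0 (plate carrée), h = 1 along meridians and k = sec φ along parallels.
Areal scale at 52.6°: h·k = 1.000 × 1.646 = 1.646.
Areal scale at 17.3°: h·k = 1.000 × 1.047 = 1.047.
Ratio = 1.646/1.047 ≈ 1.57.

1.57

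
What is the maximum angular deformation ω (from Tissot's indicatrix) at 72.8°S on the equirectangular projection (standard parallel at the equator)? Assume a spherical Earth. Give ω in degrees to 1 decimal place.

65.9°

In the plate carrée (x = Rλ, y = Rφ), meridians are true-scale (h = 1) and parallels are stretched by k = sec φ.
At 72.8°: h = 1.000, k = 3.382; principal scales a = 3.382, b = 1.000.
sin(ω/2) = (a − b)/(a + b) = 2.382/4.382 = 0.5436, so ω = 2 arcsin(0.5436) ≈ 65.9°.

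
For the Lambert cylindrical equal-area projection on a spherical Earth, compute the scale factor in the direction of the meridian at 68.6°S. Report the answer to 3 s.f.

0.365

The Lambert cylindrical equal-area projection is the cylindrical equal-area projection with its standard parallel at the equator (φ₀ = 0). A cylindrical equal-area projection with standard parallel φ₀ has meridian scale h = cos φ / cos φ₀ and parallel scale k = cos φ₀ / cos φ (so areas are preserved, h·k = 1).
h = cos 68.6° / cos 0° = 0.3649/1.000 = 0.3649.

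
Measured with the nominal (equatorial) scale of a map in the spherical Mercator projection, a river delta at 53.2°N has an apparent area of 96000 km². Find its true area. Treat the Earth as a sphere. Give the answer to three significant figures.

34400 km²

The Mercator projection is conformal; its linear scale factor is the same in every direction and equals sec φ = 1/cos φ.
Areal scale = k² = sec²φ = 1/cos²(53.2°) = 1/0.5990² = 2.787.
True area = apparent / (areal scale) = 96000 / 2.787 ≈ 34400 km².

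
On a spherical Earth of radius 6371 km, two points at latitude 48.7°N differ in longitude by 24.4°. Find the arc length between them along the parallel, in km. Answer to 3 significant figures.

1790 km

Arc length along a parallel = R cos φ · Δλ (with Δλ in radians).
= 6371 × cos 48.7° × (24.4° × π/180) = 6371 × 0.6600 × 0.4259 ≈ 1790 km.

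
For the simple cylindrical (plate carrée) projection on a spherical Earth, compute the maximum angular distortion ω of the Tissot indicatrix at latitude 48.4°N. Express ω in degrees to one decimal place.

For the equirectangular projection with φ₀ = 0 (plate carrée), h = 1 along meridians and k = sec φ along parallels.
At 48.4°: h = 1.000, k = 1.506; principal scales a = 1.506, b = 1.000.
sin(ω/2) = (a − b)/(a + b) = 0.5062/2.506 = 0.2020, so ω = 2 arcsin(0.2020) ≈ 23.3°.

23.3°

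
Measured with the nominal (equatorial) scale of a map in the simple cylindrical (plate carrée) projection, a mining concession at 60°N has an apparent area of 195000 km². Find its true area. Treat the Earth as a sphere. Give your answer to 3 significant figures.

97500 km²

In the plate carrée (x = Rλ, y = Rφ), meridians are true-scale (h = 1) and parallels are stretched by k = sec φ.
Areal scale = h·k = 1 × sec φ; at 60°, h = 1.000, k = 2.000, so h·k = 2.000.
True area = apparent / (areal scale) = 195000 / 2.000 ≈ 97500 km².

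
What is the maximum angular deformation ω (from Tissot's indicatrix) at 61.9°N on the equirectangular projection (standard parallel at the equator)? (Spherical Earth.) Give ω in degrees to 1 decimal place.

For the equirectangular projection with φ₀ = 0 (plate carrée), h = 1 along meridians and k = sec φ along parallels.
At 61.9°: h = 1.000, k = 2.123; principal scales a = 2.123, b = 1.000.
sin(ω/2) = (a − b)/(a + b) = 1.123/3.123 = 0.3596, so ω = 2 arcsin(0.3596) ≈ 42.2°.

42.2°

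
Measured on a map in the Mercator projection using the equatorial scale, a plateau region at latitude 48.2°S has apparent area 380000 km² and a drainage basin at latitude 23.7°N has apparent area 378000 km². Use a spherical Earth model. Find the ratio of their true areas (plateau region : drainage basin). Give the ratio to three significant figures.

0.533

Since Mercator area scale is 1/cos²φ, the true area equals the apparent area multiplied by cos²φ.
True area of plateau region: 380000 × cos²(48.2°) = 380000 × 0.4443 = 168800 km².
True area of drainage basin: 378000 × cos²(23.7°) = 378000 × 0.8384 = 316900 km².
Ratio = 168800 / 316900 ≈ 0.533.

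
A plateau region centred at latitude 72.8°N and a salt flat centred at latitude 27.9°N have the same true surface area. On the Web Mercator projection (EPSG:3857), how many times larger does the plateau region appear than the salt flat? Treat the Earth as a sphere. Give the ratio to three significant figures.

On Mercator, area is exaggerated by sec²φ = 1/cos²φ.
At 72.8°: sec²(72.8°) = 1/0.2957² = 11.44.
At 27.9°: sec²(27.9°) = 1/0.8838² = 1.280.
Ratio = 11.44/1.280 = cos²(27.9°)/cos²(72.8°) ≈ 8.93.

8.93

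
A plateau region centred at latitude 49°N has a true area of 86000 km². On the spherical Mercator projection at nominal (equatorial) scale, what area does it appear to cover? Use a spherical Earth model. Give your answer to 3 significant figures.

Mercator is conformal, so the point scale is isotropic: h = k = sec φ = 1/cos φ.
Areal scale = k² = sec²φ = 1/cos²(49°) = 1/0.6561² = 2.323.
Apparent area = 86000 × 2.323 ≈ 200000 km².

200000 km²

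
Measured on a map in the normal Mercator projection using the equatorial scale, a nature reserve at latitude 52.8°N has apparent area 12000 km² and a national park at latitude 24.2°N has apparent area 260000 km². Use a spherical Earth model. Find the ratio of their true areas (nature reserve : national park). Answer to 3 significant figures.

Mercator's areal exaggeration is sec²φ; hence true area = (apparent area) · cos²φ.
True area of nature reserve: 12000 × cos²(52.8°) = 12000 × 0.3655 = 4386 km².
True area of national park: 260000 × cos²(24.2°) = 260000 × 0.8320 = 216300 km².
Ratio = 4386 / 216300 ≈ 0.0203.

0.0203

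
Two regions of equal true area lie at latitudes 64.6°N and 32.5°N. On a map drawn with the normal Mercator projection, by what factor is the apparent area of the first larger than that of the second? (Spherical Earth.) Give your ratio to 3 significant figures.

3.87

On Mercator, area is exaggerated by sec²φ = 1/cos²φ.
At 64.6°: sec²(64.6°) = 1/0.4289² = 5.435.
At 32.5°: sec²(32.5°) = 1/0.8434² = 1.406.
Ratio = 5.435/1.406 = cos²(32.5°)/cos²(64.6°) ≈ 3.87.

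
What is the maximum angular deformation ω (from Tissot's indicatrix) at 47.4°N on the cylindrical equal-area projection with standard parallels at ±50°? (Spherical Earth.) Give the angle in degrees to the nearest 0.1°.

For cylindrical equal-area with standard parallel φ₀, h = cos φ / cos φ₀ and k = cos φ₀ / cos φ, so h·k = 1.
At 47.4°: h = 1.053, k = 0.9496; principal scales a = 1.053, b = 0.9496.
sin(ω/2) = (a − b)/(a + b) = 0.1034/2.003 = 0.05163, so ω = 2 arcsin(0.05163) ≈ 5.9°.

5.9°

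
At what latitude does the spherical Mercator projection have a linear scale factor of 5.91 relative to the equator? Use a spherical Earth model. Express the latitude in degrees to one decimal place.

Mercator scale is k = sec φ = 1/cos φ.
1/cos φ = 5.91  ⇒  cos φ = 0.1692  ⇒  φ = arccos(0.1692) ≈ 80.3°.

80.3°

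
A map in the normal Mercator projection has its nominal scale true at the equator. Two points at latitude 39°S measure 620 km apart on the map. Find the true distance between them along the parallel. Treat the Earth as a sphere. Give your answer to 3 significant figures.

482 km

The Mercator projection is conformal; its linear scale factor is the same in every direction and equals sec φ = 1/cos φ.
Along the parallel at 39°, map distances are exaggerated by k = sec 39° = 1.287.
True distance = 620 / 1.287 = 620 × cos 39° ≈ 482 km.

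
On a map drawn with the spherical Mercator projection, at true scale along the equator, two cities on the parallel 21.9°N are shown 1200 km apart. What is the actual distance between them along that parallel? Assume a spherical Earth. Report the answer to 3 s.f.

1110 km

For Mercator, h = k = sec φ (a conformal cylindrical projection has a single point scale, 1/cos φ).
Along the parallel at 21.9°, map distances are exaggerated by k = sec 21.9° = 1.078.
True distance = 1200 / 1.078 = 1200 × cos 21.9° ≈ 1110 km.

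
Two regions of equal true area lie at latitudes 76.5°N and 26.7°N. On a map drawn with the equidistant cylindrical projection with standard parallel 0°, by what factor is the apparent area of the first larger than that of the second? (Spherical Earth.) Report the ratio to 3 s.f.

For the equirectangular projection with φ₀ = 0 (plate carrée), h = 1 along meridians and k = sec φ along parallels.
Areal scale at 76.5°: h·k = 1.000 × 4.284 = 4.284.
Areal scale at 26.7°: h·k = 1.000 × 1.119 = 1.119.
Ratio = 4.284/1.119 ≈ 3.83.

3.83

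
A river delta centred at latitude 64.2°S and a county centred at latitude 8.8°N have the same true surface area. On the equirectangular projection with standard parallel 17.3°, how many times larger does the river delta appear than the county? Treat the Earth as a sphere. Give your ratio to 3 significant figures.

With standard parallel φ₀ = 17.3°, the equirectangular projection gives x = Rλ cos φ₀, y = Rφ, so h = 1 and k = cos 17.3° / cos φ.
Areal scale at 64.2°: h·k = 1.000 × 2.194 = 2.194.
Areal scale at 8.8°: h·k = 1.000 × 0.9661 = 0.9661.
Ratio = 2.194/0.9661 ≈ 2.27.

2.27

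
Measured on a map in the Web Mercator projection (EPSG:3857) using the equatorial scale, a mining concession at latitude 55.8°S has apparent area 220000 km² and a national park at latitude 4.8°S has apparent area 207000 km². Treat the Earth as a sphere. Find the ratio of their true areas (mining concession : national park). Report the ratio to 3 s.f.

0.338

Mercator's areal exaggeration is sec²φ; hence true area = (apparent area) · cos²φ.
True area of mining concession: 220000 × cos²(55.8°) = 220000 × 0.3159 = 69510 km².
True area of national park: 207000 × cos²(4.8°) = 207000 × 0.9930 = 205600 km².
Ratio = 69510 / 205600 ≈ 0.338.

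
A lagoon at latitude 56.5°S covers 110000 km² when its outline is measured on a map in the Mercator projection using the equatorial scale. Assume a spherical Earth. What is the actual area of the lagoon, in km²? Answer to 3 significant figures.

For Mercator, h = k = sec φ (a conformal cylindrical projection has a single point scale, 1/cos φ).
Areal scale = k² = sec²φ = 1/cos²(56.5°) = 1/0.5519² = 3.283.
True area = apparent / (areal scale) = 110000 / 3.283 ≈ 33500 km².

33500 km²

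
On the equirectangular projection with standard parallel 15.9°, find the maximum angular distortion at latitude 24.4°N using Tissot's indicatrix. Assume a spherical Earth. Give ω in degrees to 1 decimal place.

The equidistant cylindrical projection with φ₀ = 15.9° has h = 1 (meridians true) and k = cos φ₀ / cos φ along parallels.
At 24.4°: h = 1.000, k = 1.056; principal scales a = 1.056, b = 1.000.
sin(ω/2) = (a − b)/(a + b) = 0.05607/2.056 = 0.02727, so ω = 2 arcsin(0.02727) ≈ 3.1°.

3.1°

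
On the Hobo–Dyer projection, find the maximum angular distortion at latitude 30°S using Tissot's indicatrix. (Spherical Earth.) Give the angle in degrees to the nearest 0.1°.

10.0°

The Hobo–Dyer projection is cylindrical equal-area with φ₀ = 37.5°. For cylindrical equal-area with standard parallel φ₀, h = cos φ / cos φ₀ and k = cos φ₀ / cos φ, so h·k = 1.
At 30°: h = 1.092, k = 0.9161; principal scales a = 1.092, b = 0.9161.
sin(ω/2) = (a − b)/(a + b) = 0.1755/2.008 = 0.08742, so ω = 2 arcsin(0.08742) ≈ 10.0°.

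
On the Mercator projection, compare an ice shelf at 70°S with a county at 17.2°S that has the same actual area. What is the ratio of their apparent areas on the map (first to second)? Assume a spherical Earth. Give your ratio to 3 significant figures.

7.80

On Mercator, area is exaggerated by sec²φ = 1/cos²φ.
At 70°: sec²(70°) = 1/0.3420² = 8.549.
At 17.2°: sec²(17.2°) = 1/0.9553² = 1.096.
Ratio = 8.549/1.096 = cos²(17.2°)/cos²(70°) ≈ 7.80.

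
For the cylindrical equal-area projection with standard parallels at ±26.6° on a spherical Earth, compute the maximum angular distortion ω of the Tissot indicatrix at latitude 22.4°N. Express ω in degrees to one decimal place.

A cylindrical equal-area projection with standard parallel φ₀ has meridian scale h = cos φ / cos φ₀ and parallel scale k = cos φ₀ / cos φ (so areas are preserved, h·k = 1).
At 22.4°: h = 1.034, k = 0.9671; principal scales a = 1.034, b = 0.9671.
sin(ω/2) = (a − b)/(a + b) = 0.06686/2.001 = 0.03341, so ω = 2 arcsin(0.03341) ≈ 3.8°.

3.8°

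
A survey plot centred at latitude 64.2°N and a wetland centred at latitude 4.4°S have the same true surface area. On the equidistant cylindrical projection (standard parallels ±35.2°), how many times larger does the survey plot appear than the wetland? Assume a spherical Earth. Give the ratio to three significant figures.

2.29

In the equirectangular projection with standard parallel φ₀ = 35.2° (x = Rλ cos φ₀, y = Rφ), meridians are true-scale (h = 1) and the parallel scale is k = cos φ₀ / cos φ.
Areal scale at 64.2°: h·k = 1.000 × 1.877 = 1.877.
Areal scale at 4.4°: h·k = 1.000 × 0.8196 = 0.8196.
Ratio = 1.877/0.8196 ≈ 2.29.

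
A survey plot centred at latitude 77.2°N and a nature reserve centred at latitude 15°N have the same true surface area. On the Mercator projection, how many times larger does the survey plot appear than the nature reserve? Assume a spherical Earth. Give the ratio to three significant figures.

Mercator areal scale is sec²φ.
At 77.2°: sec²(77.2°) = 1/0.2215² = 20.37.
At 15°: sec²(15°) = 1/0.9659² = 1.072.
Ratio = 20.37/1.072 = cos²(15°)/cos²(77.2°) ≈ 19.0.

19.0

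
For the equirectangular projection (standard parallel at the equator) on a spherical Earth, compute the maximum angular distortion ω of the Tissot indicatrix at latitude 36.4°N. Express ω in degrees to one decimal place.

In the plate carrée (x = Rλ, y = Rφ), meridians are true-scale (h = 1) and parallels are stretched by k = sec φ.
At 36.4°: h = 1.000, k = 1.242; principal scales a = 1.242, b = 1.000.
sin(ω/2) = (a − b)/(a + b) = 0.2424/2.242 = 0.1081, so ω = 2 arcsin(0.1081) ≈ 12.4°.

12.4°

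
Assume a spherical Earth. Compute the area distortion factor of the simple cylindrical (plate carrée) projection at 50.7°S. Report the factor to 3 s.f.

1.58

In the plate carrée (x = Rλ, y = Rφ), meridians are true-scale (h = 1) and parallels are stretched by k = sec φ.
Areal scale = h·k = 1 × sec φ; at 50.7°, h = 1.000, k = 1.579, so h·k = 1.579.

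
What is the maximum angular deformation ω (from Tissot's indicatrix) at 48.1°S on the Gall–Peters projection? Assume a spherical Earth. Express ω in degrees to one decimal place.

6.5°

The Gall–Peters projection is cylindrical equal-area with φ₀ = 45°. A cylindrical equal-area projection with standard parallel φ₀ has meridian scale h = cos φ / cos φ₀ and parallel scale k = cos φ₀ / cos φ (so areas are preserved, h·k = 1).
At 48.1°: h = 0.9445, k = 1.059; principal scales a = 1.059, b = 0.9445.
sin(ω/2) = (a − b)/(a + b) = 0.1144/2.003 = 0.05708, so ω = 2 arcsin(0.05708) ≈ 6.5°.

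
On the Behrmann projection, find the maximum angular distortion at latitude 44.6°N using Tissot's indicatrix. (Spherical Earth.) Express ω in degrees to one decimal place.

The Behrmann projection is cylindrical equal-area with φ₀ = 30°. Cylindrical equal-area (φ₀ = 30°): h = cos φ / cos 30° along meridians, k = cos 30° / cos φ along parallels; h·k = 1.
At 44.6°: h = 0.8222, k = 1.216; principal scales a = 1.216, b = 0.8222.
sin(ω/2) = (a − b)/(a + b) = 0.3941/2.038 = 0.1933, so ω = 2 arcsin(0.1933) ≈ 22.3°.

22.3°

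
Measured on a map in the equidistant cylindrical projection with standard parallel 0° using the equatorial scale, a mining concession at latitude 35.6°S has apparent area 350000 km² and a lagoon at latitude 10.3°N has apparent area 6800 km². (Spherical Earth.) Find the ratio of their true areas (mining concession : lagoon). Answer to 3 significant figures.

Plate carrée has h = 1 and k = sec φ, giving areal scale sec φ; true area = (apparent area) · cos φ.
True area of mining concession: 350000 × cos(35.6°) = 350000 × 0.8131 = 284600 km².
True area of lagoon: 6800 × cos(10.3°) = 6800 × 0.9839 = 6690 km².
Ratio = 284600 / 6690 ≈ 42.5.

42.5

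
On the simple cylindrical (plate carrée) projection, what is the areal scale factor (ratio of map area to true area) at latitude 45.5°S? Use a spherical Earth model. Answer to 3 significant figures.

1.43

In the plate carrée (x = Rλ, y = Rφ), meridians are true-scale (h = 1) and parallels are stretched by k = sec φ.
Areal scale = h·k = 1 × sec φ; at 45.5°, h = 1.000, k = 1.427, so h·k = 1.427.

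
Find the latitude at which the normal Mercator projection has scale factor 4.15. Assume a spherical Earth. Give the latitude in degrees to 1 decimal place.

76.1°

Mercator scale is k = sec φ = 1/cos φ.
1/cos φ = 4.15  ⇒  cos φ = 0.2410  ⇒  φ = arccos(0.2410) ≈ 76.1°.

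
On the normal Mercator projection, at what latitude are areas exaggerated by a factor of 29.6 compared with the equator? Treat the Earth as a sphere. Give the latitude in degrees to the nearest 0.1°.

Mercator areal scale is sec²φ.
sec²φ = 29.6  ⇒  cos²φ = 0.03378  ⇒  cos φ = 0.1838.
φ = arccos(0.1838) ≈ 79.4°.

79.4°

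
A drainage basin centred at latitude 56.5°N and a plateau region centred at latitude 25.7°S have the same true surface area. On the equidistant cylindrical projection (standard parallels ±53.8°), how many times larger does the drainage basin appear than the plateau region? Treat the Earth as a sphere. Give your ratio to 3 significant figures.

In the equirectangular projection with standard parallel φ₀ = 53.8° (x = Rλ cos φ₀, y = Rφ), meridians are true-scale (h = 1) and the parallel scale is k = cos φ₀ / cos φ.
Areal scale at 56.5°: h·k = 1.000 × 1.070 = 1.070.
Areal scale at 25.7°: h·k = 1.000 × 0.6554 = 0.6554.
Ratio = 1.070/0.6554 ≈ 1.63.

1.63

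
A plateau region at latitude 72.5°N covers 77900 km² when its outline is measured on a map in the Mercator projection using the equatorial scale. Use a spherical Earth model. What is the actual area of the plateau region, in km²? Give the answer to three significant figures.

For Mercator, h = k = sec φ (a conformal cylindrical projection has a single point scale, 1/cos φ).
Areal scale = k² = sec²φ = 1/cos²(72.5°) = 1/0.3007² = 11.06.
True area = apparent / (areal scale) = 77900 / 11.06 ≈ 7040 km².

7040 km²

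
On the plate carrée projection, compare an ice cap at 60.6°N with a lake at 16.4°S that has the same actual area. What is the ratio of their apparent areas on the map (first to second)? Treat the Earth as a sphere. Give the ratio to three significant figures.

1.95

In the plate carrée (x = Rλ, y = Rφ), meridians are true-scale (h = 1) and parallels are stretched by k = sec φ.
Areal scale at 60.6°: h·k = 1.000 × 2.037 = 2.037.
Areal scale at 16.4°: h·k = 1.000 × 1.042 = 1.042.
Ratio = 2.037/1.042 ≈ 1.95.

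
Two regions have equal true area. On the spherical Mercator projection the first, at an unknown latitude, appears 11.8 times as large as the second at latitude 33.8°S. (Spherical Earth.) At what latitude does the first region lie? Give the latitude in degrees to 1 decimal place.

76.0°

Mercator areal scale is sec²φ, so apparent-area ratio = sec²φ₁ / sec²φ₂ = cos²φ₂ / cos²φ₁.
cos²φ₂ / cos²φ₁ = 11.8  ⇒  cos φ₁ = cos 33.8° / √11.8 = 0.8310/3.435 = 0.2419.
φ₁ = arccos(0.2419) ≈ 76.0°.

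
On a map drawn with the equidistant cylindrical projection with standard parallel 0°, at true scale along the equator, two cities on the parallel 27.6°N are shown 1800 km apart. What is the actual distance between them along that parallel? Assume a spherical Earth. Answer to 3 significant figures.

In the plate carrée (x = Rλ, y = Rφ), meridians are true-scale (h = 1) and parallels are stretched by k = sec φ.
Along the parallel at 27.6°, map distances are exaggerated by k = sec 27.6° = 1.128.
True distance = 1800 / 1.128 = 1800 × cos 27.6° ≈ 1600 km.

1600 km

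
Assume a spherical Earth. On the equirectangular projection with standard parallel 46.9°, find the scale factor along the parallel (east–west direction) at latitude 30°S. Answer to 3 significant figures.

In the equirectangular projection with standard parallel φ₀ = 46.9° (x = Rλ cos φ₀, y = Rφ), meridians are true-scale (h = 1) and the parallel scale is k = cos φ₀ / cos φ.
k = cos 46.9° / cos 30° = 0.6833/0.8660 = 0.7890.

0.789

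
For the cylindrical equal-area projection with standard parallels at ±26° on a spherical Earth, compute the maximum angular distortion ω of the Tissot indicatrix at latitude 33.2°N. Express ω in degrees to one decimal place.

For cylindrical equal-area with standard parallel φ₀, h = cos φ / cos φ₀ and k = cos φ₀ / cos φ, so h·k = 1.
At 33.2°: h = 0.9310, k = 1.074; principal scales a = 1.074, b = 0.9310.
sin(ω/2) = (a − b)/(a + b) = 0.1431/2.005 = 0.07139, so ω = 2 arcsin(0.07139) ≈ 8.2°.

8.2°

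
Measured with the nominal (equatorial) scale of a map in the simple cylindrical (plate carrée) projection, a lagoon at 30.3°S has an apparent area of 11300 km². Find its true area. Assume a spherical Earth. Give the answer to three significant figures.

9760 km²

In the plate carrée (x = Rλ, y = Rφ), meridians are true-scale (h = 1) and parallels are stretched by k = sec φ.
Areal scale = h·k = 1 × sec φ; at 30.3°, h = 1.000, k = 1.158, so h·k = 1.158.
True area = apparent / (areal scale) = 11300 / 1.158 ≈ 9760 km².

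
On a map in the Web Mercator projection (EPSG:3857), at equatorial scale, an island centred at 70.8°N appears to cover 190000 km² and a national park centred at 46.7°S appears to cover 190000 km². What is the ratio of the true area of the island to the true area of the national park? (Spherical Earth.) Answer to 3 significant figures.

Since Mercator area scale is 1/cos²φ, the true area equals the apparent area multiplied by cos²φ.
True area of island: 190000 × cos²(70.8°) = 190000 × 0.1082 = 20550 km².
True area of national park: 190000 × cos²(46.7°) = 190000 × 0.4703 = 89370 km².
Ratio = 20550 / 89370 ≈ 0.230.

0.230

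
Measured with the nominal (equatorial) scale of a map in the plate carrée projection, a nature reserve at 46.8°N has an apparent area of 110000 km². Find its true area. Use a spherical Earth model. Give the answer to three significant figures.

75300 km²

For the equirectangular projection with φ₀ = 0 (plate carrée), h = 1 along meridians and k = sec φ along parallels.
Areal scale = h·k = 1 × sec φ; at 46.8°, h = 1.000, k = 1.461, so h·k = 1.461.
True area = apparent / (areal scale) = 110000 / 1.461 ≈ 75300 km².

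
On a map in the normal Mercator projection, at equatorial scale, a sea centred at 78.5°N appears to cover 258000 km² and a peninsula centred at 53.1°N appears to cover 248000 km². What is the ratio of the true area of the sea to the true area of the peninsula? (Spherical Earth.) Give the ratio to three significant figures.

Mercator's areal exaggeration is sec²φ; hence true area = (apparent area) · cos²φ.
True area of sea: 258000 × cos²(78.5°) = 258000 × 0.03975 = 10250 km².
True area of peninsula: 248000 × cos²(53.1°) = 248000 × 0.3605 = 89410 km².
Ratio = 10250 / 89410 ≈ 0.115.

0.115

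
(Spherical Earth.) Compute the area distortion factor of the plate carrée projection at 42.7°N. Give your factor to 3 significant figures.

For the equirectangular projection with φ₀ = 0 (plate carrée), h = 1 along meridians and k = sec φ along parallels.
Areal scale = h·k = 1 × sec φ; at 42.7°, h = 1.000, k = 1.361, so h·k = 1.361.

1.36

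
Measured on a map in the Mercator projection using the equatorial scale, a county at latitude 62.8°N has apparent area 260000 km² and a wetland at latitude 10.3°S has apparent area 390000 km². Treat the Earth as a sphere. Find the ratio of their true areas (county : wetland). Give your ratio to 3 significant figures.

On Mercator the areal scale is sec²φ, so true area = apparent × cos²φ.
True area of county: 260000 × cos²(62.8°) = 260000 × 0.2089 = 54320 km².
True area of wetland: 390000 × cos²(10.3°) = 390000 × 0.9680 = 377500 km².
Ratio = 54320 / 377500 ≈ 0.144.

0.144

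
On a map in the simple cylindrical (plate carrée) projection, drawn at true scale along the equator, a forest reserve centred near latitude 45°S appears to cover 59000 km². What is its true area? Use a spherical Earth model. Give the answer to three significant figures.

For the equirectangular projection with φ₀ = 0 (plate carrée), h = 1 along meridians and k = sec φ along parallels.
Areal scale = h·k = 1 × sec φ; at 45°, h = 1.000, k = 1.414, so h·k = 1.414.
True area = apparent / (areal scale) = 59000 / 1.414 ≈ 41700 km².

41700 km²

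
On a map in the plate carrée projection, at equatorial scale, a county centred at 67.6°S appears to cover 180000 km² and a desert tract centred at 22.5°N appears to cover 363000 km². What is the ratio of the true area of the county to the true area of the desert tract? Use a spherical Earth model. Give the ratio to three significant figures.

0.205

Plate carrée has h = 1 and k = sec φ, giving areal scale sec φ; true area = (apparent area) · cos φ.
True area of county: 180000 × cos(67.6°) = 180000 × 0.3811 = 68590 km².
True area of desert tract: 363000 × cos(22.5°) = 363000 × 0.9239 = 335400 km².
Ratio = 68590 / 335400 ≈ 0.205.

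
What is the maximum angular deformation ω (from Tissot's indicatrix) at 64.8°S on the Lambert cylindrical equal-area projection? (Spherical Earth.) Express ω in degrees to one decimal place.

The Lambert cylindrical equal-area projection is the cylindrical equal-area projection with its standard parallel at the equator (φ₀ = 0). A cylindrical equal-area projection with standard parallel φ₀ has meridian scale h = cos φ / cos φ₀ and parallel scale k = cos φ₀ / cos φ (so areas are preserved, h·k = 1).
At 64.8°: h = 0.4258, k = 2.349; principal scales a = 2.349, b = 0.4258.
sin(ω/2) = (a − b)/(a + b) = 1.923/2.774 = 0.6931, so ω = 2 arcsin(0.6931) ≈ 87.7°.

87.7°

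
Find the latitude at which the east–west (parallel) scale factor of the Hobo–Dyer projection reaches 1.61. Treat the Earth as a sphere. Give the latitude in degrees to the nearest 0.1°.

60.5°

Hobo–Dyer is a cylindrical equal-area projection with standard parallels at ±37.5°. For cylindrical equal-area with standard parallel φ₀, h = cos φ / cos φ₀ and k = cos φ₀ / cos φ, so h·k = 1.
k = cos φ₀ / cos φ = 1.61  ⇒  cos φ = cos 37.5° / 1.61 = 0.4928.
φ = arccos(0.4928) ≈ 60.5°.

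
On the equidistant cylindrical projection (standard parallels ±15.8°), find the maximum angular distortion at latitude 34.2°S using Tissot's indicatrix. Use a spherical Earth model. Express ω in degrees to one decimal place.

With standard parallel φ₀ = 15.8°, the equirectangular projection gives x = Rλ cos φ₀, y = Rφ, so h = 1 and k = cos 15.8° / cos φ.
At 34.2°: h = 1.000, k = 1.163; principal scales a = 1.163, b = 1.000.
sin(ω/2) = (a − b)/(a + b) = 0.1634/2.163 = 0.07553, so ω = 2 arcsin(0.07553) ≈ 8.7°.

8.7°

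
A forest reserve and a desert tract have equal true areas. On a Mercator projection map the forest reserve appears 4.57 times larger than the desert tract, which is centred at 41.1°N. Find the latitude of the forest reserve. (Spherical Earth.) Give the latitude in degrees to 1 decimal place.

Mercator areal scale is sec²φ, so apparent-area ratio = sec²φ₁ / sec²φ₂ = cos²φ₂ / cos²φ₁.
cos²φ₂ / cos²φ₁ = 4.57  ⇒  cos φ₁ = cos 41.1° / √4.57 = 0.7536/2.138 = 0.3525.
φ₁ = arccos(0.3525) ≈ 69.4°.

69.4°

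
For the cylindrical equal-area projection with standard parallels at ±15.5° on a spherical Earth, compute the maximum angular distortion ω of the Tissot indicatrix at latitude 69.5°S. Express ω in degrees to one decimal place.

100.1°

Cylindrical equal-area (φ₀ = 15.5°): h = cos φ / cos 15.5° along meridians, k = cos 15.5° / cos φ along parallels; h·k = 1.
At 69.5°: h = 0.3634, k = 2.752; principal scales a = 2.752, b = 0.3634.
sin(ω/2) = (a − b)/(a + b) = 2.388/3.115 = 0.7667, so ω = 2 arcsin(0.7667) ≈ 100.1°.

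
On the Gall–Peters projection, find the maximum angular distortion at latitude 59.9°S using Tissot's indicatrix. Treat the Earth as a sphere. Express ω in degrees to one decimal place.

38.6°

Gall–Peters is a cylindrical equal-area projection with standard parallels at ±45°. Cylindrical equal-area (φ₀ = 45°): h = cos φ / cos 45° along meridians, k = cos 45° / cos φ along parallels; h·k = 1.
At 59.9°: h = 0.7092, k = 1.410; principal scales a = 1.410, b = 0.7092.
sin(ω/2) = (a − b)/(a + b) = 0.7007/2.119 = 0.3306, so ω = 2 arcsin(0.3306) ≈ 38.6°.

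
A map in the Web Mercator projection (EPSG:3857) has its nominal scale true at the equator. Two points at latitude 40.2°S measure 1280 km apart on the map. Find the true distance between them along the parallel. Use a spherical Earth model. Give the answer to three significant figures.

978 km

Mercator is conformal, so the point scale is isotropic: h = k = sec φ = 1/cos φ.
Along the parallel at 40.2°, map distances are exaggerated by k = sec 40.2° = 1.309.
True distance = 1280 / 1.309 = 1280 × cos 40.2° ≈ 978 km.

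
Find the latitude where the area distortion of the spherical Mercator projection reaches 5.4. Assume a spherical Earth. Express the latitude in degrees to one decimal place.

64.5°

Mercator areal scale is sec²φ.
sec²φ = 5.4  ⇒  cos²φ = 0.1852  ⇒  cos φ = 0.4303.
φ = arccos(0.4303) ≈ 64.5°.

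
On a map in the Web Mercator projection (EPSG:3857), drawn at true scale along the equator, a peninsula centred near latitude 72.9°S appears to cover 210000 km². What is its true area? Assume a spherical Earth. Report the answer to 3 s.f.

18200 km²

The Mercator projection is conformal; its linear scale factor is the same in every direction and equals sec φ = 1/cos φ.
Areal scale = k² = sec²φ = 1/cos²(72.9°) = 1/0.2940² = 11.57.
True area = apparent / (areal scale) = 210000 / 11.57 ≈ 18200 km².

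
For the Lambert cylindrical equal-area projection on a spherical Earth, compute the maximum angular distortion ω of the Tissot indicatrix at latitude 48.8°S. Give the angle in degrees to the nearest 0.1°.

46.5°

The Lambert cylindrical equal-area projection is the cylindrical equal-area projection with its standard parallel at the equator (φ₀ = 0). For cylindrical equal-area with standard parallel φ₀, h = cos φ / cos φ₀ and k = cos φ₀ / cos φ, so h·k = 1.
At 48.8°: h = 0.6587, k = 1.518; principal scales a = 1.518, b = 0.6587.
sin(ω/2) = (a − b)/(a + b) = 0.8595/2.177 = 0.3948, so ω = 2 arcsin(0.3948) ≈ 46.5°.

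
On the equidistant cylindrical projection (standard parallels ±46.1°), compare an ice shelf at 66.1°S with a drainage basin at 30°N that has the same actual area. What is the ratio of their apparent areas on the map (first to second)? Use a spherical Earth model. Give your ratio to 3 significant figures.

With standard parallel φ₀ = 46.1°, the equirectangular projection gives x = Rλ cos φ₀, y = Rφ, so h = 1 and k = cos 46.1° / cos φ.
Areal scale at 66.1°: h·k = 1.000 × 1.712 = 1.712.
Areal scale at 30°: h·k = 1.000 × 0.8007 = 0.8007.
Ratio = 1.712/0.8007 ≈ 2.14.

2.14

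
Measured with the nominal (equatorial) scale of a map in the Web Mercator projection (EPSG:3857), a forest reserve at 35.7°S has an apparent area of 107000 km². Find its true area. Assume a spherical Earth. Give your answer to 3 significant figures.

For Mercator, h = k = sec φ (a conformal cylindrical projection has a single point scale, 1/cos φ).
Areal scale = k² = sec²φ = 1/cos²(35.7°) = 1/0.8121² = 1.516.
True area = apparent / (areal scale) = 107000 / 1.516 ≈ 70600 km².

70600 km²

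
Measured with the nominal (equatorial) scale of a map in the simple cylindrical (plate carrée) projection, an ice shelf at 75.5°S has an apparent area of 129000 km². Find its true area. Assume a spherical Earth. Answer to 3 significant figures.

Plate carrée maps x = Rλ, y = Rφ. The meridian scale is h = 1 and the parallel scale is k = 1/cos φ = sec φ.
Areal scale = h·k = 1 × sec φ; at 75.5°, h = 1.000, k = 3.994, so h·k = 3.994.
True area = apparent / (areal scale) = 129000 / 3.994 ≈ 32300 km².

32300 km²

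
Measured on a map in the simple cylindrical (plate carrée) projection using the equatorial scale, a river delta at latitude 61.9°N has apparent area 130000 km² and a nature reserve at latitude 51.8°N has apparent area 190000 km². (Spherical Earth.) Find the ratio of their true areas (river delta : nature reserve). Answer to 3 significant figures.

On the plate carrée, areal scale = h·k = 1 × sec φ, so true area = apparent × cos φ.
True area of river delta: 130000 × cos(61.9°) = 130000 × 0.4710 = 61230 km².
True area of nature reserve: 190000 × cos(51.8°) = 190000 × 0.6184 = 117500 km².
Ratio = 61230 / 117500 ≈ 0.521.

0.521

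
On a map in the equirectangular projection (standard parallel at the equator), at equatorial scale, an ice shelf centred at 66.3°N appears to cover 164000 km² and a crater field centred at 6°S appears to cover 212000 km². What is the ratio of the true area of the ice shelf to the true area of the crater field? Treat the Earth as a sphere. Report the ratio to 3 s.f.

0.313

On the plate carrée, areal scale = h·k = 1 × sec φ, so true area = apparent × cos φ.
True area of ice shelf: 164000 × cos(66.3°) = 164000 × 0.4019 = 65920 km².
True area of crater field: 212000 × cos(6°) = 212000 × 0.9945 = 210800 km².
Ratio = 65920 / 210800 ≈ 0.313.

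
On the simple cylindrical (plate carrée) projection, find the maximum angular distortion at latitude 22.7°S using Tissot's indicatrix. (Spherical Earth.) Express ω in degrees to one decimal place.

For the equirectangular projection with φ₀ = 0 (plate carrée), h = 1 along meridians and k = sec φ along parallels.
At 22.7°: h = 1.000, k = 1.084; principal scales a = 1.084, b = 1.000.
sin(ω/2) = (a − b)/(a + b) = 0.08397/2.084 = 0.04029, so ω = 2 arcsin(0.04029) ≈ 4.6°.

4.6°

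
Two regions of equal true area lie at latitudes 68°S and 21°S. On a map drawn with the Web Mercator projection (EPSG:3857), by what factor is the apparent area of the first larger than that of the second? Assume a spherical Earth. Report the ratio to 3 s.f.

6.21

Mercator areal scale is sec²φ.
At 68°: sec²(68°) = 1/0.3746² = 7.126.
At 21°: sec²(21°) = 1/0.9336² = 1.147.
Ratio = 7.126/1.147 = cos²(21°)/cos²(68°) ≈ 6.21.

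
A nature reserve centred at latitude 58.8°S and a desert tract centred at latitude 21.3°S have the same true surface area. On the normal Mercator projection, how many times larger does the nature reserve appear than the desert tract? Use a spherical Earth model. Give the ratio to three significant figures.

3.23

Mercator areal scale is sec²φ.
At 58.8°: sec²(58.8°) = 1/0.5180² = 3.726.
At 21.3°: sec²(21.3°) = 1/0.9317² = 1.152.
Ratio = 3.726/1.152 = cos²(21.3°)/cos²(58.8°) ≈ 3.23.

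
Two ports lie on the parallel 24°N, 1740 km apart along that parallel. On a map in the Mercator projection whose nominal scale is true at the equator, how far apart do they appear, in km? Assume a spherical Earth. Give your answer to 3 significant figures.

Mercator is conformal, so the point scale is isotropic: h = k = sec φ = 1/cos φ.
Along the parallel, k = sec 24° = 1/0.9135 = 1.095.
Map distance = 1740 × 1.095 ≈ 1900 km.

1900 km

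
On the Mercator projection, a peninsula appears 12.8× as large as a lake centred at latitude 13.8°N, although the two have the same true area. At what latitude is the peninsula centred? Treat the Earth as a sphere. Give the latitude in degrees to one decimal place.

74.3°

Mercator areal scale is sec²φ, so apparent-area ratio = sec²φ₁ / sec²φ₂ = cos²φ₂ / cos²φ₁.
cos²φ₂ / cos²φ₁ = 12.8  ⇒  cos φ₁ = cos 13.8° / √12.8 = 0.9711/3.578 = 0.2714.
φ₁ = arccos(0.2714) ≈ 74.3°.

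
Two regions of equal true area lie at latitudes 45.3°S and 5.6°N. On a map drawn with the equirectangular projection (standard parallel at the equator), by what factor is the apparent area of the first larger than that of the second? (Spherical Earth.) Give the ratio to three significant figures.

1.41

For the equirectangular projection with φ₀ = 0 (plate carrée), h = 1 along meridians and k = sec φ along parallels.
Areal scale at 45.3°: h·k = 1.000 × 1.422 = 1.422.
Areal scale at 5.6°: h·k = 1.000 × 1.005 = 1.005.
Ratio = 1.422/1.005 ≈ 1.41.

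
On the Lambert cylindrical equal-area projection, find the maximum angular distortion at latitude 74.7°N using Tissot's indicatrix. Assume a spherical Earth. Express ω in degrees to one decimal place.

The Lambert cylindrical equal-area projection is the cylindrical equal-area projection with its standard parallel at the equator (φ₀ = 0). Cylindrical equal-area (φ₀ = 0°): h = cos φ / cos 0° along meridians, k = cos 0° / cos φ along parallels; h·k = 1.
At 74.7°: h = 0.2639, k = 3.790; principal scales a = 3.790, b = 0.2639.
sin(ω/2) = (a − b)/(a + b) = 3.526/4.054 = 0.8698, so ω = 2 arcsin(0.8698) ≈ 120.9°.

120.9°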